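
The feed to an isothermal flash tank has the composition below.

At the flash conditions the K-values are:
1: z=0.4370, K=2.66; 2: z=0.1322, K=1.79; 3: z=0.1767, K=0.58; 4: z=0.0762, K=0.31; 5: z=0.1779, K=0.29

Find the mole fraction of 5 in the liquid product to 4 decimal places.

x_5 = 0.3229

Material balance + equilibrium reduce to Σ zᵢ(Kᵢ−1)/(1+V/F(Kᵢ−1)) = 0.
g(0) = ΣzᵢKᵢ − 1 = 0.5768 and g(1) = 1 − Σzᵢ/Kᵢ = -0.4021, so a root lies in (0, 1).
Newton iteration, V/F⁰ = 0.5:
  V/F = 0.5000: g = 0.10123, g' = -0.7520 → V/F = 0.6346
  V/F = 0.6346: g = -0.00177, g' = -0.7920 → V/F = 0.6324
Converged at V/F = 0.6324.
Compositions from xᵢ = zᵢ/(1+V/F(Kᵢ−1)), yᵢ = Kᵢxᵢ:
  1: x = 0.2132, y = 0.5671
  2: x = 0.0882, y = 0.1578
  3: x = 0.2406, y = 0.1395
  4: x = 0.1352, y = 0.0419
  5: x = 0.3229, y = 0.0936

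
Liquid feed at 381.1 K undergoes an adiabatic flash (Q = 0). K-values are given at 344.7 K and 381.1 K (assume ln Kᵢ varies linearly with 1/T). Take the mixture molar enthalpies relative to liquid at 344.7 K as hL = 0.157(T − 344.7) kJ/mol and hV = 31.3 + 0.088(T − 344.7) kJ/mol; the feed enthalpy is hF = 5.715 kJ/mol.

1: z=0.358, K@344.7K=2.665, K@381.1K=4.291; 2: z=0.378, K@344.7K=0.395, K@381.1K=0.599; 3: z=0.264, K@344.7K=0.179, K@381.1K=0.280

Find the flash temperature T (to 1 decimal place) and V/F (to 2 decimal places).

T = 348.1 K, V/F = 0.17

Adiabatic flash: solve Rachford–Rice at each trial T, then check hF = ψ·hV(T) + (1−ψ)·hL(T).
  T = 344.7 K: K = (2.665, 0.395, 0.179), RR gives ψ = 0.129, H_out = 4.044 kJ/mol
  T = 381.1 K: K = (4.291, 0.599, 0.280), RR gives ψ = 0.459, H_out = 18.918 kJ/mol
  T = 362.9 K: K = (3.422, 0.492, 0.226), RR gives ψ = 0.309, H_out = 12.129 kJ/mol
  T = 353.8 K: K = (3.030, 0.442, 0.202), RR gives ψ = 0.226, H_out = 8.351 kJ/mol
  T = 349.2 K: K = (2.842, 0.418, 0.190), RR gives ψ = 0.179, H_out = 6.259 kJ/mol
  T = 346.9 K: K = (2.751, 0.406, 0.184), RR gives ψ = 0.154, H_out = 5.151 kJ/mol
Linear interpolation between T = 346.9 (H_out = 5.151) and T = 349.2 (H_out = 6.259) on hF = 5.715 gives T ≈ 348.1 K, at which ψ = 0.17.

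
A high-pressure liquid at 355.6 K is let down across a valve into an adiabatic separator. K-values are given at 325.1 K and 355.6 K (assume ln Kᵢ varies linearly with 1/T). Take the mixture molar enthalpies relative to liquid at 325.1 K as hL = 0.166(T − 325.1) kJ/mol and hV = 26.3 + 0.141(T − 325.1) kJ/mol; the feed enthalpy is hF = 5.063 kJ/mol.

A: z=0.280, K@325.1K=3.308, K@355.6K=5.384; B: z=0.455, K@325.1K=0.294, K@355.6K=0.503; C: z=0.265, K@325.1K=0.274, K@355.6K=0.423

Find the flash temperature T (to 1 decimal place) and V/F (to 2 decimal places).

T = 332.0 K, V/F = 0.15

Adiabatic flash: solve Rachford–Rice at each trial T, then check hF = ψ·hV(T) + (1−ψ)·hL(T).
  T = 325.1 K: K = (3.308, 0.294, 0.274), RR gives ψ = 0.081, H_out = 2.118 kJ/mol
  T = 355.6 K: K = (5.384, 0.503, 0.423), RR gives ψ = 0.367, H_out = 14.434 kJ/mol
  T = 340.4 K: K = (4.270, 0.390, 0.344), RR gives ψ = 0.226, H_out = 8.401 kJ/mol
  T = 332.8 K: K = (3.773, 0.340, 0.308), RR gives ψ = 0.157, H_out = 5.378 kJ/mol
  T = 329.0 K: K = (3.538, 0.317, 0.291), RR gives ψ = 0.120, H_out = 3.805 kJ/mol
  T = 330.9 K: K = (3.654, 0.328, 0.299), RR gives ψ = 0.139, H_out = 4.598 kJ/mol
Linear interpolation between T = 330.9 (H_out = 4.598) and T = 332.8 (H_out = 5.378) on hF = 5.063 gives T ≈ 332.0 K, at which ψ = 0.15.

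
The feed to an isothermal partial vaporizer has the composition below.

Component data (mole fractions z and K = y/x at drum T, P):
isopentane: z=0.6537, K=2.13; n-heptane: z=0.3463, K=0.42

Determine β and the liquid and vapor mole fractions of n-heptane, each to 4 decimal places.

β = 0.8206, x_n-heptane = 0.6608, y_n-heptane = 0.2775

Rachford–Rice: g(β) = Σ zᵢ(Kᵢ−1)/(1+β(Kᵢ−1)) = 0.
Feasibility: ΣzᵢKᵢ = 1.5378, Σzᵢ/Kᵢ = 1.1314 — both > 1, two phases present.
Binary case is linear: z₁(K₁−1)(1+β(K₂−1)) + z₂(K₂−1)(1+β(K₁−1)) = 0
⇒ β = [z₁(K₁−1)+z₂(K₂−1)] / [−(K₁−1)(K₂−1)] = 0.53783/0.65540 = 0.8206
Compositions from xᵢ = zᵢ/(1+β(Kᵢ−1)), yᵢ = Kᵢxᵢ:
  isopentane: x = 0.3392, y = 0.7225
  n-heptane: x = 0.6608, y = 0.2775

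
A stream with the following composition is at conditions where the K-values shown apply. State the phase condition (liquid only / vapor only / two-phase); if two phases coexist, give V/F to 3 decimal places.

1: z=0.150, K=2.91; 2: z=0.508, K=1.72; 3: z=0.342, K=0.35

two-phase, V/F = 0.638

ΣzᵢKᵢ = 1.430; Σzᵢ/Kᵢ = 1.324.
Both exceed 1, so a two-phase solution exists.
Iterate (Newton) starting at ψ = 0.5:
  ψ = 0.500: g = 0.0862, g' = -0.603 → ψ = 0.643
  ψ = 0.643: g = -0.0033, g' = -0.660 → ψ = 0.638
Converged at ψ = 0.638.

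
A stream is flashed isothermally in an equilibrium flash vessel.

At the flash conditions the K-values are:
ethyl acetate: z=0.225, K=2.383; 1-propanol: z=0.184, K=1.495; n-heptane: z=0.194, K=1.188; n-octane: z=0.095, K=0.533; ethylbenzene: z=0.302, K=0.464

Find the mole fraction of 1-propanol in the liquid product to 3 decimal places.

x_1-propanol = 0.146

Rachford–Rice: g(β) = Σ zᵢ(Kᵢ−1)/(1+β(Kᵢ−1)) = 0.
g(0) = ΣzᵢKᵢ − 1 = 0.232 and g(1) = 1 − Σzᵢ/Kᵢ = -0.210, so a root lies in (0, 1).
Newton–Raphson from β = 0.43:
  β = 0.430: g = 0.0381, g' = -0.385 → β = 0.529
  β = 0.529: g = 0.0002, g' = -0.383 → β = 0.530
Converged at β = 0.530.
Compositions from xᵢ = zᵢ/(1+β(Kᵢ−1)), yᵢ = Kᵢxᵢ:
  ethyl acetate: x = 0.130, y = 0.310
  1-propanol: x = 0.146, y = 0.218
  n-heptane: x = 0.176, y = 0.210
  n-octane: x = 0.126, y = 0.067
  ethylbenzene: x = 0.422, y = 0.196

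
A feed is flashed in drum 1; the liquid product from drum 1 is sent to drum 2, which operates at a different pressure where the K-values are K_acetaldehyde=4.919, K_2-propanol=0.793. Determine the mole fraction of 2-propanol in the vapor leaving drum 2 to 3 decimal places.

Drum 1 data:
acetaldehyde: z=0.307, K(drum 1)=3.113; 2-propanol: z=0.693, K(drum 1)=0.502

y_2-propanol (drum 2) = 0.753

Drum 1:
Binary case is linear: z₁(K₁−1)(1+ψ₁(K₂−1)) + z₂(K₂−1)(1+ψ₁(K₁−1)) = 0
⇒ ψ₁ = [z₁(K₁−1)+z₂(K₂−1)] / [−(K₁−1)(K₂−1)] = 0.3036/1.0523 = 0.288
Drum-1 compositions:
  acetaldehyde: x = 0.191, y = 0.594
  2-propanol: x = 0.809, y = 0.406
Drum-2 feed = drum-1 liquid: z₂ = (0.1907, 0.8093).
Drum 2:
Material balance + equilibrium reduce to Σ zᵢ(Kᵢ−1)/(1+ψ₂(Kᵢ−1)) = 0.
Feasibility: ΣzᵢKᵢ = 1.580, Σzᵢ/Kᵢ = 1.059 — both > 1, two phases present.
Binary case is linear: z₁(K₁−1)(1+ψ₂(K₂−1)) + z₂(K₂−1)(1+ψ₂(K₁−1)) = 0
⇒ ψ₂ = [z₁(K₁−1)+z₂(K₂−1)] / [−(K₁−1)(K₂−1)] = 0.5800/0.8112 = 0.715
  acetaldehyde: x = 0.050, y = 0.247
  2-propanol: x = 0.950, y = 0.753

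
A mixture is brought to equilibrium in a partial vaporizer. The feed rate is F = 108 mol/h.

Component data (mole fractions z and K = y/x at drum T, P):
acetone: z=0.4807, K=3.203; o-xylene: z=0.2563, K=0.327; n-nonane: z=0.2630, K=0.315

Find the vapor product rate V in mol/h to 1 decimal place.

V = 51.0 mol/h

Material balance + equilibrium reduce to Σ zᵢ(Kᵢ−1)/(1+ψ(Kᵢ−1)) = 0.
g(0) = ΣzᵢKᵢ − 1 = 0.7063 and g(1) = 1 − Σzᵢ/Kᵢ = -0.7688, so a root lies in (0, 1).
Newton iteration, ψ⁰ = 0.55:
  ψ = 0.5500: g = -0.08410, g' = -1.0873 → ψ = 0.4727
  ψ = 0.4727: g = -0.00057, g' = -1.0794 → ψ = 0.4721
Converged at ψ = 0.4721.
Then V = ψ·F = 0.4721·108 = 51.0 mol/h and L = F − V = 57.0 mol/h.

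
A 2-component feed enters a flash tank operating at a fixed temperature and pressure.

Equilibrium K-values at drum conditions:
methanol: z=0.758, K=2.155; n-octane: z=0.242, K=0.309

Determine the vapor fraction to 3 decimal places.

ψ = 0.887

Newton–Raphson from ψ = 0.62:
  ψ = 0.620: g = 0.2176, g' = -0.697 → ψ = 0.932
  ψ = 0.932: g = -0.0483, g' = -1.147 → ψ = 0.890
  ψ = 0.890: g = -0.0027, g' = -1.026 → ψ = 0.887
Converged at ψ = 0.887.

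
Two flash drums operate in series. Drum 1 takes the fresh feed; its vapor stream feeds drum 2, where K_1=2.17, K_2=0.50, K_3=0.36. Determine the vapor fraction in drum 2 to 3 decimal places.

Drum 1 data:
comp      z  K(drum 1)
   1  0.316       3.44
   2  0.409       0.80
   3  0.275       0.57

Drum 1:
Let ψ₁ = V/F and solve Σ zᵢ(Kᵢ−1)/(1+ψ₁(Kᵢ−1)) = 0.
Feasibility: ΣzᵢKᵢ = 1.571, Σzᵢ/Kᵢ = 1.086 — both > 1, two phases present.
Iterate (Newton) starting at ψ₁ = 0.5:
  ψ₁ = 0.500: g = 0.1058, g' = -0.484 → ψ₁ = 0.718
  ψ₁ = 0.718: g = 0.0135, g' = -0.377 → ψ₁ = 0.754
  ψ₁ = 0.754: g = 0.0002, g' = -0.367 → ψ₁ = 0.755
Converged at ψ₁ = 0.755.
Drum-1 compositions:
  1: x = 0.111, y = 0.383
  2: x = 0.482, y = 0.385
  3: x = 0.407, y = 0.232
Drum-2 feed = drum-1 vapor: z₂ = (0.3826, 0.3854, 0.2320).
Drum 2:
Newton–Raphson from ψ₂ = 0.36:
  ψ₂ = 0.360: g = -0.1130, g' = -0.563 → ψ₂ = 0.159
  ψ₂ = 0.159: g = 0.0026, g' = -0.604 → ψ₂ = 0.164
Converged at ψ₂ = 0.164.
  1: x = 0.321, y = 0.697
  2: x = 0.420, y = 0.210
  3: x = 0.259, y = 0.093

V/F (drum 2) = 0.164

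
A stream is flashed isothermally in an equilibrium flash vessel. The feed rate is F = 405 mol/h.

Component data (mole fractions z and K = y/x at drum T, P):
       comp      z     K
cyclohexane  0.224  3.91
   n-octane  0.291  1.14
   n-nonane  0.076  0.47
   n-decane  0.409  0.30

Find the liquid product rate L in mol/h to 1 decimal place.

Newton–Raphson from ψ = 0.69:
  ψ = 0.690: g = -0.3634, g' = -1.017 → ψ = 0.333
  ψ = 0.333: g = -0.0520, g' = -0.867 → ψ = 0.273
  ψ = 0.273: g = 0.0017, g' = -0.930 → ψ = 0.275
Converged at ψ = 0.275.
Then V = ψ·F = 0.2746·405 = 111.2 mol/h and L = F − V = 293.8 mol/h.

L = 293.8 mol/h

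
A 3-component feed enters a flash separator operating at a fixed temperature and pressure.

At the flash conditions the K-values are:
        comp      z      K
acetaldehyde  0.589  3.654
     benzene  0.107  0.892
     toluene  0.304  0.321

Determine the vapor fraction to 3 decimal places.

ψ = 0.832

Let ψ = V/F and solve Σ zᵢ(Kᵢ−1)/(1+ψ(Kᵢ−1)) = 0.
g(0) = ΣzᵢKᵢ − 1 = 1.345 and g(1) = 1 − Σzᵢ/Kᵢ = -0.228, so a root lies in (0, 1).
Iterate (Newton) starting at ψ = 0.5:
  ψ = 0.500: g = 0.3470, g' = -1.089 → ψ = 0.819
  ψ = 0.819: g = 0.0152, g' = -1.124 → ψ = 0.832
Converged at ψ = 0.832.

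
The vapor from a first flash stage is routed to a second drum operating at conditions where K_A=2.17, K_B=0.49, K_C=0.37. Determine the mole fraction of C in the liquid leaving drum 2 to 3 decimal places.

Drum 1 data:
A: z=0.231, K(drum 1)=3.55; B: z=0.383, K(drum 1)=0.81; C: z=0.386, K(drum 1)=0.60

x_C (drum 2) = 0.310

Drum 1:
Rachford–Rice: g(ψ₁) = Σ zᵢ(Kᵢ−1)/(1+ψ₁(Kᵢ−1)) = 0.
g(0) = ΣzᵢKᵢ − 1 = 0.362 and g(1) = 1 − Σzᵢ/Kᵢ = -0.181, so a root lies in (0, 1).
Iterate (Newton) starting at ψ₁ = 0.5:
  ψ₁ = 0.500: g = -0.0145, g' = -0.404 → ψ₁ = 0.464
  ψ₁ = 0.464: g = 0.0004, g' = -0.425 → ψ₁ = 0.465
Converged at ψ₁ = 0.465.
Drum-1 compositions:
  A: x = 0.106, y = 0.375
  B: x = 0.420, y = 0.340
  C: x = 0.474, y = 0.285
Drum-2 feed = drum-1 vapor: z₂ = (0.3752, 0.3403, 0.2845).
Drum 2:
Rachford–Rice: g(ψ₂) = Σ zᵢ(Kᵢ−1)/(1+ψ₂(Kᵢ−1)) = 0.
Feasibility: ΣzᵢKᵢ = 1.086, Σzᵢ/Kᵢ = 1.636 — both > 1, two phases present.
Newton–Raphson from ψ₂ = 0.62:
  ψ₂ = 0.620: g = -0.2935, g' = -0.666 → ψ₂ = 0.179
  ψ₂ = 0.179: g = -0.0302, g' = -0.602 → ψ₂ = 0.129
  ψ₂ = 0.129: g = 0.0005, g' = -0.623 → ψ₂ = 0.130
Converged at ψ₂ = 0.130.
  A: x = 0.326, y = 0.707
  B: x = 0.364, y = 0.179
  C: x = 0.310, y = 0.115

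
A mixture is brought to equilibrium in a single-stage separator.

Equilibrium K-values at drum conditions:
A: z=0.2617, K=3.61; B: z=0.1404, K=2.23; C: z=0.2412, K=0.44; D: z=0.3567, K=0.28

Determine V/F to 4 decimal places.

V/F = 0.3180

Material balance + equilibrium reduce to Σ zᵢ(Kᵢ−1)/(1+V/F(Kᵢ−1)) = 0.
g(0) = ΣzᵢKᵢ − 1 = 0.4638 and g(1) = 1 − Σzᵢ/Kᵢ = -0.9576, so a root lies in (0, 1).
Newton–Raphson from V/F = 0.5:
  V/F = 0.5000: g = -0.18563, g' = -1.0143 → V/F = 0.3170
  V/F = 0.3170: g = 0.00103, g' = -1.0661 → V/F = 0.3180
Converged at V/F = 0.3180.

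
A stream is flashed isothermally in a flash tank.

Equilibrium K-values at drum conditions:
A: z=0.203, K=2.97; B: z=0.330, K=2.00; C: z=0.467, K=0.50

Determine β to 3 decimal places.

β = 0.706

Newton–Raphson from β = 0.5:
  β = 0.500: g = 0.1101, g' = -0.554 → β = 0.699
  β = 0.699: g = 0.0037, g' = -0.530 → β = 0.706
Converged at β = 0.706.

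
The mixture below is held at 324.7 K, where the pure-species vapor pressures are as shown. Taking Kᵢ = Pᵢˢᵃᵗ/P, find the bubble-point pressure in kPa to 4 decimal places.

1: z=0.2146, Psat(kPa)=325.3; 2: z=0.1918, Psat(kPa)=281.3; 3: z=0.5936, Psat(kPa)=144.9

At the bubble point ψ → 0, so ΣzᵢKᵢ = 1 with Kᵢ = Pᵢˢᵃᵗ/P ⇒ P = ΣzᵢPᵢˢᵃᵗ.
P = 0.2146·325.3 + 0.1918·281.3 + 0.5936·144.9 = 209.7754 kPa

Pbub = 209.7754 kPa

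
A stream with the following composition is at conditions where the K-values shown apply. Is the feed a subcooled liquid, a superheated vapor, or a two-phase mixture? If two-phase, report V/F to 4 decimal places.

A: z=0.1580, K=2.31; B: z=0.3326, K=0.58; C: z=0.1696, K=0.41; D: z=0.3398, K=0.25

subcooled liquid

ΣzᵢKᵢ = 0.7124; Σzᵢ/Kᵢ = 2.4147.
Since ΣzᵢKᵢ < 1 the mixture is below its bubble point — single liquid phase.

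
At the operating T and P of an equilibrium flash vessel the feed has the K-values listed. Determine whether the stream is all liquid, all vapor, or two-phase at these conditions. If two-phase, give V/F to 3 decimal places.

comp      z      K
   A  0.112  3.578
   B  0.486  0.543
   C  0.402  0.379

all liquid

ΣzᵢKᵢ = 0.817; Σzᵢ/Kᵢ = 1.987.
Since ΣzᵢKᵢ < 1 the mixture is below its bubble point — single liquid phase.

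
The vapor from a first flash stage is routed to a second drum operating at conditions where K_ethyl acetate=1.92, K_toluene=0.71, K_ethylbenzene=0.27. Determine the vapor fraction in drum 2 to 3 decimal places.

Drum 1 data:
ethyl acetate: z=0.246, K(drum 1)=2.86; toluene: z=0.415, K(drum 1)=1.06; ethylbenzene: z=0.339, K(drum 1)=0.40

V/F (drum 2) = 0.229

Drum 1:
Material balance + equilibrium reduce to Σ zᵢ(Kᵢ−1)/(1+ψ₁(Kᵢ−1)) = 0.
Feasibility: ΣzᵢKᵢ = 1.279, Σzᵢ/Kᵢ = 1.325 — both > 1, two phases present.
Newton–Raphson from ψ₁ = 0.5:
  ψ₁ = 0.500: g = -0.0293, g' = -0.479 → ψ₁ = 0.439
Converged at ψ₁ = 0.439.
Drum-1 compositions:
  ethyl acetate: x = 0.135, y = 0.387
  toluene: x = 0.404, y = 0.429
  ethylbenzene: x = 0.460, y = 0.184
Drum-2 feed = drum-1 vapor: z₂ = (0.3873, 0.4286, 0.1841).
Drum 2:
Rachford–Rice: g(ψ₂) = Σ zᵢ(Kᵢ−1)/(1+ψ₂(Kᵢ−1)) = 0.
g(0) = ΣzᵢKᵢ − 1 = 0.098 and g(1) = 1 − Σzᵢ/Kᵢ = -0.487, so a root lies in (0, 1).
Newton iteration, ψ₂⁰ = 0.45:
  ψ₂ = 0.450: g = -0.0911, g' = -0.429 → ψ₂ = 0.238
  ψ₂ = 0.238: g = -0.0038, g' = -0.406 → ψ₂ = 0.229
Converged at ψ₂ = 0.229.
  ethyl acetate: x = 0.320, y = 0.614
  toluene: x = 0.459, y = 0.326
  ethylbenzene: x = 0.221, y = 0.060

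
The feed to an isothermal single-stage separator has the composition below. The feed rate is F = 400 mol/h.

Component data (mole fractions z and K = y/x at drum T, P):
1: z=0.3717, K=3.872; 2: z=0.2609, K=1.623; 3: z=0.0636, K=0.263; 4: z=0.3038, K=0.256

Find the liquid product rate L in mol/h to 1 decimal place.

L = 153.6 mol/h

Rachford–Rice: g(ψ) = Σ zᵢ(Kᵢ−1)/(1+ψ(Kᵢ−1)) = 0.
Check two-phase: ΣzᵢKᵢ = 1.9572 > 1 and Σzᵢ/Kᵢ = 1.6853 > 1, so g(0) = 0.9572 > 0 and g(1) = -0.6853 < 0.
Iterate (Newton) starting at ψ = 0.5:
  ψ = 0.5000: g = 0.12802, g' = -1.0886 → ψ = 0.6176
  ψ = 0.6176: g = -0.00197, g' = -1.1433 → ψ = 0.6159
Converged at ψ = 0.6159.
Then V = ψ·F = 0.6159·400 = 246.4 mol/h and L = F − V = 153.6 mol/h.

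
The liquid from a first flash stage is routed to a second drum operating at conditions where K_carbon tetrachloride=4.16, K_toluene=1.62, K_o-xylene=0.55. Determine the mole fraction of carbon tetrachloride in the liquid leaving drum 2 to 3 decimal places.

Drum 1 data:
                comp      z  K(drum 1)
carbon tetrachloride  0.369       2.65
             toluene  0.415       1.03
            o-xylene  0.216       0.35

Drum 1:
Let ψ₁ = V/F and solve Σ zᵢ(Kᵢ−1)/(1+ψ₁(Kᵢ−1)) = 0.
Check two-phase: ΣzᵢKᵢ = 1.481 > 1 and Σzᵢ/Kᵢ = 1.159 > 1, so g(0) = 0.481 > 0 and g(1) = -0.159 < 0.
Iterate (Newton) starting at ψ₁ = 0.5:
  ψ₁ = 0.500: g = 0.1379, g' = -0.502 → ψ₁ = 0.775
  ψ₁ = 0.775: g = -0.0033, g' = -0.564 → ψ₁ = 0.769
Converged at ψ₁ = 0.769.
Drum-1 compositions:
  carbon tetrachloride: x = 0.163, y = 0.431
  toluene: x = 0.406, y = 0.418
  o-xylene: x = 0.432, y = 0.151
Drum-2 feed = drum-1 liquid: z₂ = (0.1627, 0.4056, 0.4317).
Drum 2:
Iterate (Newton) starting at ψ₂ = 0.5:
  ψ₂ = 0.500: g = 0.1406, g' = -0.480 → ψ₂ = 0.793
  ψ₂ = 0.793: g = 0.0134, g' = -0.414 → ψ₂ = 0.825
Converged at ψ₂ = 0.825.
  carbon tetrachloride: x = 0.045, y = 0.188
  toluene: x = 0.268, y = 0.435
  o-xylene: x = 0.687, y = 0.378

x_carbon tetrachloride (drum 2) = 0.045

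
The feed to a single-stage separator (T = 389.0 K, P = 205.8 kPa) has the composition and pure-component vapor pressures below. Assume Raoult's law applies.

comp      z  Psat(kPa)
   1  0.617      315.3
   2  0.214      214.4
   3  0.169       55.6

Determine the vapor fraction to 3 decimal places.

ψ = 0.691

Raoult's law: Kᵢ = Pᵢˢᵃᵗ/P = Pᵢˢᵃᵗ/205.8.
  K_1 = 315.3/205.8 = 1.53207, K_2 = 214.4/205.8 = 1.04179, K_3 = 55.6/205.8 = 0.27017
Material balance + equilibrium reduce to Σ zᵢ(Kᵢ−1)/(1+ψ(Kᵢ−1)) = 0.
g(0) = ΣzᵢKᵢ − 1 = 0.214 and g(1) = 1 − Σzᵢ/Kᵢ = -0.234, so a root lies in (0, 1).
Newton–Raphson from ψ = 0.37:
  ψ = 0.370: g = 0.1141, g' = -0.291 → ψ = 0.762
  ψ = 0.762: g = -0.0356, g' = -0.545 → ψ = 0.697
  ψ = 0.697: g = -0.0027, g' = -0.466 → ψ = 0.691
Converged at ψ = 0.691.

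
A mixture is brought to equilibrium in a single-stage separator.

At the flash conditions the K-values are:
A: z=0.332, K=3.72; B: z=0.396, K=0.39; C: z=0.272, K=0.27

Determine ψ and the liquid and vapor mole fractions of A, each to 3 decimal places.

ψ = 0.257, x_A = 0.195, y_A = 0.726

Iterate (Newton) starting at ψ = 0.5:
  ψ = 0.500: g = -0.2776, g' = -1.106 → ψ = 0.249
  ψ = 0.249: g = 0.0110, g' = -1.295 → ψ = 0.257
Converged at ψ = 0.257.
Compositions from xᵢ = zᵢ/(1+ψ(Kᵢ−1)), yᵢ = Kᵢxᵢ:
  A: x = 0.195, y = 0.726
  B: x = 0.470, y = 0.183
  C: x = 0.335, y = 0.090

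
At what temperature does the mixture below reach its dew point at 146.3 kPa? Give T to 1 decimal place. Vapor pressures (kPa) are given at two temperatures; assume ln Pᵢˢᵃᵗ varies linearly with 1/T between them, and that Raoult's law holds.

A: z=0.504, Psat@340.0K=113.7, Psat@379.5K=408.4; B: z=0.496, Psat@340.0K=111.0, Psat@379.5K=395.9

T = 347.5 K

Dew-point temperature: Σzᵢ·P/Pᵢˢᵃᵗ(T) = 1. Interpolate ln Pᵢˢᵃᵗ = aᵢ + bᵢ/T.
  T = 340.0 K: ΣzᵢP/Pᵢˢᵃᵗ = 1.3022
  T = 379.5 K: ΣzᵢP/Pᵢˢᵃᵗ = 0.3638
  T = 359.8 K: ΣzᵢP/Pᵢˢᵃᵗ = 0.6636
  T = 349.9 K: ΣzᵢP/Pᵢˢᵃᵗ = 0.9208
  T = 344.9 K: ΣzᵢP/Pᵢˢᵃᵗ = 1.0942
  T = 347.4 K: ΣzᵢP/Pᵢˢᵃᵗ = 1.0031
Interpolating between 347.4 K and 349.9 K gives T ≈ 347.5 K.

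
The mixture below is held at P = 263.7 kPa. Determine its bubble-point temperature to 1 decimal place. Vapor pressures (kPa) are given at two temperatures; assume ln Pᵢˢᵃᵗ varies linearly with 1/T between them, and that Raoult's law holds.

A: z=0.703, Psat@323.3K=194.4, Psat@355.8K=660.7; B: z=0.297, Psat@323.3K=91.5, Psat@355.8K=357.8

Bubble-point temperature: ΣzᵢPᵢˢᵃᵗ(T) = P. Interpolate ln Pᵢˢᵃᵗ = aᵢ + bᵢ/T.
  T = 323.3 K: ΣzᵢPᵢˢᵃᵗ = 163.84 kPa
  T = 355.8 K: ΣzᵢPᵢˢᵃᵗ = 570.74 kPa
  T = 339.6 K: ΣzᵢPᵢˢᵃᵗ = 315.55 kPa
  T = 331.5 K: ΣzᵢPᵢˢᵃᵗ = 229.65 kPa
  T = 335.6 K: ΣzᵢPᵢˢᵃᵗ = 270.24 kPa
  T = 333.6 K: ΣzᵢPᵢˢᵃᵗ = 249.74 kPa
Interpolating between 333.6 K and 335.6 K gives T ≈ 335.0 K.

T = 335.0 K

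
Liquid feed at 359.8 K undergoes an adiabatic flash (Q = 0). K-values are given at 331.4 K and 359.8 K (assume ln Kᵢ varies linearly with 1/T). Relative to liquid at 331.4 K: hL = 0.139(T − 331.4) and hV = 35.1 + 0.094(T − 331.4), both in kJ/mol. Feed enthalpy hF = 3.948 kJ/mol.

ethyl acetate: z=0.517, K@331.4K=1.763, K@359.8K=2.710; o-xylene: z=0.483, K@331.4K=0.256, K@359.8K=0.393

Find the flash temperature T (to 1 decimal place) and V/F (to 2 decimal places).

Adiabatic flash: solve Rachford–Rice at each trial T, then check hF = ψ·hV(T) + (1−ψ)·hL(T).
  T = 331.4 K: K = (1.763, 0.256), RR gives ψ = 0.062, H_out = 2.171 kJ/mol
  T = 359.8 K: K = (2.710, 0.393), RR gives ψ = 0.569, H_out = 23.202 kJ/mol
  T = 345.6 K: K = (2.205, 0.320), RR gives ψ = 0.360, H_out = 14.363 kJ/mol
  T = 338.5 K: K = (1.976, 0.287), RR gives ψ = 0.230, H_out = 8.997 kJ/mol
  T = 334.9 K: K = (1.866, 0.271), RR gives ψ = 0.152, H_out = 5.783 kJ/mol
  T = 333.1 K: K = (1.813, 0.263), RR gives ψ = 0.107, H_out = 3.996 kJ/mol
Linear interpolation between T = 331.4 (H_out = 2.171) and T = 333.1 (H_out = 3.996) on hF = 3.948 gives T ≈ 333.1 K, at which ψ = 0.11.

T = 333.1 K, V/F = 0.11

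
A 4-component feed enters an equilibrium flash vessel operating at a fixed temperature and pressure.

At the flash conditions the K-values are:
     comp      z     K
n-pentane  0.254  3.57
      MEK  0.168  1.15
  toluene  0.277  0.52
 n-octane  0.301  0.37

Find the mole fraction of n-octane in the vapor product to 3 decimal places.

y_n-octane = 0.138

Rachford–Rice: g(V/F) = Σ zᵢ(Kᵢ−1)/(1+V/F(Kᵢ−1)) = 0.
Check two-phase: ΣzᵢKᵢ = 1.355 > 1 and Σzᵢ/Kᵢ = 1.563 > 1, so g(0) = 0.355 > 0 and g(1) = -0.563 < 0.
Iterate (Newton) starting at V/F = 0.56:
  V/F = 0.560: g = -0.1840, g' = -0.690 → V/F = 0.293
  V/F = 0.293: g = 0.0090, g' = -0.815 → V/F = 0.304
Converged at V/F = 0.304.
Compositions from xᵢ = zᵢ/(1+V/F(Kᵢ−1)), yᵢ = Kᵢxᵢ:
  n-pentane: x = 0.143, y = 0.509
  MEK: x = 0.161, y = 0.185
  toluene: x = 0.324, y = 0.169
  n-octane: x = 0.372, y = 0.138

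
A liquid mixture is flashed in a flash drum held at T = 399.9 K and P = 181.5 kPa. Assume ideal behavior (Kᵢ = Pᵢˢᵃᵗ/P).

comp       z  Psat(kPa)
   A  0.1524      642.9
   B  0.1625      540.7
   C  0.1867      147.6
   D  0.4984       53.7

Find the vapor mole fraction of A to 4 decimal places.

Raoult's law: Kᵢ = Pᵢˢᵃᵗ/P = Pᵢˢᵃᵗ/181.5.
  K_A = 642.9/181.5 = 3.542149, K_B = 540.7/181.5 = 2.979063, K_C = 147.6/181.5 = 0.813223, K_D = 53.7/181.5 = 0.295868
Rachford–Rice: g(V/F) = Σ zᵢ(Kᵢ−1)/(1+V/F(Kᵢ−1)) = 0.
Feasibility: ΣzᵢKᵢ = 1.3232, Σzᵢ/Kᵢ = 2.0117 — both > 1, two phases present.
Newton iteration, V/F⁰ = 0.34:
  V/F = 0.3400: g = -0.09859, g' = -0.9454 → V/F = 0.2357
  V/F = 0.2357: g = 0.00430, g' = -1.0434 → V/F = 0.2398
Converged at V/F = 0.2398.
Compositions from xᵢ = zᵢ/(1+V/F(Kᵢ−1)), yᵢ = Kᵢxᵢ:
  A: x = 0.0947, y = 0.3354
  B: x = 0.1102, y = 0.3283
  C: x = 0.1955, y = 0.1589
  D: x = 0.5997, y = 0.1774

y_A = 0.3354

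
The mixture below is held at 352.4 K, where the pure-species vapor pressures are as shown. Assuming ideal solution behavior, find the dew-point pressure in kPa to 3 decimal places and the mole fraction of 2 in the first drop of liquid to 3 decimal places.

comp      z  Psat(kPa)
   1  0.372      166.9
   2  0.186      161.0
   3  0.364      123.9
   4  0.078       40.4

At the dew point ψ → 1, so Σzᵢ/Kᵢ = 1 with Kᵢ = Pᵢˢᵃᵗ/P ⇒ 1/P = Σzᵢ/Pᵢˢᵃᵗ.
1/P = 0.372/166.9 + 0.186/161.0 + 0.364/123.9 + 0.078/40.4 = 0.008253 ⇒ P = 121.172 kPa
xᵢ = zᵢP/Pᵢˢᵃᵗ ⇒ x_2 = 0.186·121.172/161.0 = 0.140

Pdew = 121.172 kPa, x_2 = 0.140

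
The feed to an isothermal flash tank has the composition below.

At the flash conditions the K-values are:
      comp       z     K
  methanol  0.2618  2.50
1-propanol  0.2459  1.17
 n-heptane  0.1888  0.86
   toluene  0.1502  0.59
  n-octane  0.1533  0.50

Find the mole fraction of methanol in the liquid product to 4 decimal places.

x_methanol = 0.1292

Rachford–Rice: g(V/F) = Σ zᵢ(Kᵢ−1)/(1+V/F(Kᵢ−1)) = 0.
Feasibility: ΣzᵢKᵢ = 1.2698, Σzᵢ/Kᵢ = 1.0956 — both > 1, two phases present.
Iterate (Newton) starting at V/F = 0.63:
  V/F = 0.6300: g = 0.01575, g' = -0.2935 → V/F = 0.6836
  V/F = 0.6836: g = 0.00008, g' = -0.2910 → V/F = 0.6839
Converged at V/F = 0.6839.
Compositions from xᵢ = zᵢ/(1+V/F(Kᵢ−1)), yᵢ = Kᵢxᵢ:
  methanol: x = 0.1292, y = 0.3231
  1-propanol: x = 0.2203, y = 0.2577
  n-heptane: x = 0.2088, y = 0.1796
  toluene: x = 0.2087, y = 0.1231
  n-octane: x = 0.2330, y = 0.1165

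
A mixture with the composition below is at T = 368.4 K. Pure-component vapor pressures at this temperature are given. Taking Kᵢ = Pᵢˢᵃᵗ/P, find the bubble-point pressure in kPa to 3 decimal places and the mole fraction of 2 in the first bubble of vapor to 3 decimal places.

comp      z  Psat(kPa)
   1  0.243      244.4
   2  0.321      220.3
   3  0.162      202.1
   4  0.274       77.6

At the bubble point ψ → 0, so ΣzᵢKᵢ = 1 with Kᵢ = Pᵢˢᵃᵗ/P ⇒ P = ΣzᵢPᵢˢᵃᵗ.
P = 0.243·244.4 + 0.321·220.3 + 0.162·202.1 + 0.274·77.6 = 184.108 kPa
yᵢ = zᵢPᵢˢᵃᵗ/P ⇒ y_2 = 0.321·220.3/184.108 = 0.384

Pbub = 184.108 kPa, y_2 = 0.384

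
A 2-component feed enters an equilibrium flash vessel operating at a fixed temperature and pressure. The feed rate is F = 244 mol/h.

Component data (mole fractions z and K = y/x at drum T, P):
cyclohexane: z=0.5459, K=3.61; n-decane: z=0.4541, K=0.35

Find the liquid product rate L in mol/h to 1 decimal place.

L = 81.5 mol/h

Rachford–Rice: g(ψ) = Σ zᵢ(Kᵢ−1)/(1+ψ(Kᵢ−1)) = 0.
Feasibility: ΣzᵢKᵢ = 2.1296, Σzᵢ/Kᵢ = 1.4486 — both > 1, two phases present.
Binary case is linear: z₁(K₁−1)(1+ψ(K₂−1)) + z₂(K₂−1)(1+ψ(K₁−1)) = 0
⇒ ψ = [z₁(K₁−1)+z₂(K₂−1)] / [−(K₁−1)(K₂−1)] = 1.12963/1.69650 = 0.6659
Then V = ψ·F = 0.6659·244 = 162.5 mol/h and L = F − V = 81.5 mol/h.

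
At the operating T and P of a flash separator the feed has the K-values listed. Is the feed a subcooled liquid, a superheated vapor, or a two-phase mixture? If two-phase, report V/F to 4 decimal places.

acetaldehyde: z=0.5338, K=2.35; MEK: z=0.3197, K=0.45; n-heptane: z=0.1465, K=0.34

ΣzᵢKᵢ = 1.4481; Σzᵢ/Kᵢ = 1.3685.
Both exceed 1, so a two-phase solution exists.
Newton iteration, ψ⁰ = 0.52:
  ψ = 0.5200: g = 0.02992, g' = -0.6735 → ψ = 0.5644
  ψ = 0.5644: g = -0.00010, g' = -0.6788 → ψ = 0.5643
Converged at ψ = 0.5643.

two-phase, V/F = 0.5643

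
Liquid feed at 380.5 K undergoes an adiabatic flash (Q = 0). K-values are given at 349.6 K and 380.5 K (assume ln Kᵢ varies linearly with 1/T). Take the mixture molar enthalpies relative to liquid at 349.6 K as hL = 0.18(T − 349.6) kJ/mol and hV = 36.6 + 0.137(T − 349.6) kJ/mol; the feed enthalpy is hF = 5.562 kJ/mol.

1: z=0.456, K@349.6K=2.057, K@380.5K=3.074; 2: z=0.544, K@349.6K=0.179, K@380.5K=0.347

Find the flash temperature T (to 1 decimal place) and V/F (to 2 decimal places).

T = 355.1 K, V/F = 0.13

Adiabatic flash: solve Rachford–Rice at each trial T, then check hF = ψ·hV(T) + (1−ψ)·hL(T).
  T = 349.6 K: K = (2.057, 0.179), RR gives ψ = 0.041, H_out = 1.492 kJ/mol
  T = 380.5 K: K = (3.074, 0.347), RR gives ψ = 0.436, H_out = 20.941 kJ/mol
  T = 365.1 K: K = (2.538, 0.253), RR gives ψ = 0.257, H_out = 12.013 kJ/mol
  T = 357.4 K: K = (2.292, 0.214), RR gives ψ = 0.159, H_out = 7.164 kJ/mol
  T = 353.5 K: K = (2.172, 0.196), RR gives ψ = 0.103, H_out = 4.456 kJ/mol
  T = 355.4 K: K = (2.230, 0.204), RR gives ψ = 0.131, H_out = 5.803 kJ/mol
Linear interpolation between T = 353.5 (H_out = 4.456) and T = 355.4 (H_out = 5.803) on hF = 5.562 gives T ≈ 355.1 K, at which ψ = 0.13.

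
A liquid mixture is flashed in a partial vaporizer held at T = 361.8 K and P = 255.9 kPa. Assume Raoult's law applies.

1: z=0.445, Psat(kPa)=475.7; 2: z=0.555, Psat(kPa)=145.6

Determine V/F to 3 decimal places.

V/F = 0.386

Raoult's law: Kᵢ = Pᵢˢᵃᵗ/P = Pᵢˢᵃᵗ/255.9.
  K_1 = 475.7/255.9 = 1.85893, K_2 = 145.6/255.9 = 0.56897
Rachford–Rice: g(V/F) = Σ zᵢ(Kᵢ−1)/(1+V/F(Kᵢ−1)) = 0.
Check two-phase: ΣzᵢKᵢ = 1.143 > 1 and Σzᵢ/Kᵢ = 1.215 > 1, so g(0) = 0.143 > 0 and g(1) = -0.215 < 0.
Newton iteration, V/F⁰ = 0.63:
  V/F = 0.630: g = -0.0804, g' = -0.333 → V/F = 0.388
  V/F = 0.388: g = -0.0007, g' = -0.333 → V/F = 0.386
Converged at V/F = 0.386.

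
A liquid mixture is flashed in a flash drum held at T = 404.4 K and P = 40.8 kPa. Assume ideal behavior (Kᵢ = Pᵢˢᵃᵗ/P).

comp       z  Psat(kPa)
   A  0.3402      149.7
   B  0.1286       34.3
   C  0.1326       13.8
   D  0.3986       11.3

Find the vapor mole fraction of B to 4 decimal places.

y_B = 0.1136

Raoult's law: Kᵢ = Pᵢˢᵃᵗ/P = Pᵢˢᵃᵗ/40.8.
  K_A = 149.7/40.8 = 3.669118, K_B = 34.3/40.8 = 0.840686, K_C = 13.8/40.8 = 0.338235, K_D = 11.3/40.8 = 0.276961
Material balance + equilibrium reduce to Σ zᵢ(Kᵢ−1)/(1+β(Kᵢ−1)) = 0.
Feasibility: ΣzᵢKᵢ = 1.5116, Σzᵢ/Kᵢ = 2.0769 — both > 1, two phases present.
Iterate (Newton) starting at β = 0.67:
  β = 0.6700: g = -0.41393, g' = -1.2872 → β = 0.3484
  β = 0.3484: g = -0.05052, g' = -1.1248 → β = 0.3035
  β = 0.3035: g = 0.00107, g' = -1.1763 → β = 0.3044
Converged at β = 0.3044.
Compositions from xᵢ = zᵢ/(1+β(Kᵢ−1)), yᵢ = Kᵢxᵢ:
  A: x = 0.1877, y = 0.6887
  B: x = 0.1352, y = 0.1136
  C: x = 0.1661, y = 0.0562
  D: x = 0.5111, y = 0.1416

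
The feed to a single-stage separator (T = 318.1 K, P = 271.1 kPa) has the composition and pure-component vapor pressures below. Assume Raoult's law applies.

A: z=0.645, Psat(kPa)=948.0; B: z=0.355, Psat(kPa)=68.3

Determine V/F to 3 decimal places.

Raoult's law: Kᵢ = Pᵢˢᵃᵗ/P = Pᵢˢᵃᵗ/271.1.
  K_A = 948.0/271.1 = 3.49686, K_B = 68.3/271.1 = 0.25194
Material balance + equilibrium reduce to Σ zᵢ(Kᵢ−1)/(1+V/F(Kᵢ−1)) = 0.
Feasibility: ΣzᵢKᵢ = 2.345, Σzᵢ/Kᵢ = 1.594 — both > 1, two phases present.
Newton iteration, V/F⁰ = 0.5:
  V/F = 0.500: g = 0.2920, g' = -1.302 → V/F = 0.724
  V/F = 0.724: g = -0.0061, g' = -1.456 → V/F = 0.720
Converged at V/F = 0.720.

V/F = 0.720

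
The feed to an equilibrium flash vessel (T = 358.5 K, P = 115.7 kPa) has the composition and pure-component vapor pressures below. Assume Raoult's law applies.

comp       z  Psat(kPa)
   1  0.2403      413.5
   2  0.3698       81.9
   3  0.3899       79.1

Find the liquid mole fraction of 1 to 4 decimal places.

x_1 = 0.1058

Raoult's law: Kᵢ = Pᵢˢᵃᵗ/P = Pᵢˢᵃᵗ/115.7.
  K_1 = 413.5/115.7 = 3.573898, K_2 = 81.9/115.7 = 0.707865, K_3 = 79.1/115.7 = 0.683665
Material balance + equilibrium reduce to Σ zᵢ(Kᵢ−1)/(1+V/F(Kᵢ−1)) = 0.
Feasibility: ΣzᵢKᵢ = 1.3871, Σzᵢ/Kᵢ = 1.1600 — both > 1, two phases present.
Iterate (Newton) starting at V/F = 0.55:
  V/F = 0.5500: g = -0.02199, g' = -0.3748 → V/F = 0.4913
  V/F = 0.4913: g = 0.00094, g' = -0.4081 → V/F = 0.4936
Converged at V/F = 0.4936.
Compositions from xᵢ = zᵢ/(1+V/F(Kᵢ−1)), yᵢ = Kᵢxᵢ:
  1: x = 0.1058, y = 0.3782
  2: x = 0.4321, y = 0.3059
  3: x = 0.4621, y = 0.3159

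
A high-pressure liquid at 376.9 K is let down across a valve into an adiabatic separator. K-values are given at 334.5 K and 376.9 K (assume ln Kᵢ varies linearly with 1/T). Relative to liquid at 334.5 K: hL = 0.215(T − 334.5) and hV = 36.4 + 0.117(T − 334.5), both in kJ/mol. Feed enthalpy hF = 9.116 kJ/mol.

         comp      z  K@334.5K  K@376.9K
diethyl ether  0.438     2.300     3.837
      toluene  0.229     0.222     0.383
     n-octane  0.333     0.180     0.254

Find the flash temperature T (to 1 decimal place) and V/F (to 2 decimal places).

T = 343.2 K, V/F = 0.20

Adiabatic flash: solve Rachford–Rice at each trial T, then check hF = ψ·hV(T) + (1−ψ)·hL(T).
  T = 334.5 K: K = (2.300, 0.222, 0.180), RR gives ψ = 0.113, H_out = 4.120 kJ/mol
  T = 376.9 K: K = (3.837, 0.383, 0.254), RR gives ψ = 0.431, H_out = 23.024 kJ/mol
  T = 355.7 K: K = (3.016, 0.296, 0.216), RR gives ψ = 0.304, H_out = 14.987 kJ/mol
  T = 345.1 K: K = (2.645, 0.258, 0.198), RR gives ψ = 0.221, H_out = 10.103 kJ/mol
  T = 339.8 K: K = (2.469, 0.239, 0.189), RR gives ψ = 0.171, H_out = 7.290 kJ/mol
  T = 342.5 K: K = (2.558, 0.249, 0.193), RR gives ψ = 0.198, H_out = 8.761 kJ/mol
  T = 343.8 K: K = (2.601, 0.253, 0.196), RR gives ψ = 0.210, H_out = 9.441 kJ/mol
Linear interpolation between T = 342.5 (H_out = 8.761) and T = 343.8 (H_out = 9.441) on hF = 9.116 gives T ≈ 343.2 K, at which ψ = 0.20.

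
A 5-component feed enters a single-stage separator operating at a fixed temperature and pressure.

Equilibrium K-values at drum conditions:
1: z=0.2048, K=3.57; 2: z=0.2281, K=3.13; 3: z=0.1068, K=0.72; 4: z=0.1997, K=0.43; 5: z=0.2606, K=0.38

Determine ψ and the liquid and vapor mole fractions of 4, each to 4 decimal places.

Material balance + equilibrium reduce to Σ zᵢ(Kᵢ−1)/(1+ψ(Kᵢ−1)) = 0.
Feasibility: ΣzᵢKᵢ = 1.7069, Σzᵢ/Kᵢ = 1.4288 — both > 1, two phases present.
Newton iteration, ψ⁰ = 0.5:
  ψ = 0.5000: g = 0.03749, g' = -0.8504 → ψ = 0.5441
  ψ = 0.5441: g = 0.00041, g' = -0.8333 → ψ = 0.5446
Converged at ψ = 0.5446.
Compositions from xᵢ = zᵢ/(1+ψ(Kᵢ−1)), yᵢ = Kᵢxᵢ:
  1: x = 0.0853, y = 0.3047
  2: x = 0.1056, y = 0.3305
  3: x = 0.1260, y = 0.0907
  4: x = 0.2896, y = 0.1245
  5: x = 0.3934, y = 0.1495

ψ = 0.5446, x_4 = 0.2896, y_4 = 0.1245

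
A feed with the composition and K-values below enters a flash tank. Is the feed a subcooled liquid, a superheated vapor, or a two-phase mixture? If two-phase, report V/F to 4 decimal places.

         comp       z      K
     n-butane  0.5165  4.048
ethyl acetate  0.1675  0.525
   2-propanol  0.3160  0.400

ΣzᵢKᵢ = 2.3051; Σzᵢ/Kᵢ = 1.2366.
Both exceed 1, so a two-phase solution exists.
Rachford–Rice: g(ψ) = Σ zᵢ(Kᵢ−1)/(1+ψ(Kᵢ−1)) = 0.
Newton–Raphson from ψ = 0.5:
  ψ = 0.5000: g = 0.24853, g' = -1.0504 → ψ = 0.7366
  ψ = 0.7366: g = 0.02297, g' = -0.9104 → ψ = 0.7618
Converged at ψ = 0.7618.

two-phase, V/F = 0.7618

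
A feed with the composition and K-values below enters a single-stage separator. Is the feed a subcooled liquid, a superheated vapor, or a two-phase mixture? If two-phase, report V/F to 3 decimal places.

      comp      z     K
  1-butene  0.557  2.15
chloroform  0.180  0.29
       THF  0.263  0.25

ΣzᵢKᵢ = 1.316; Σzᵢ/Kᵢ = 1.932.
Both exceed 1, so a two-phase solution exists.
Let ψ = V/F and solve Σ zᵢ(Kᵢ−1)/(1+ψ(Kᵢ−1)) = 0.
Iterate (Newton) starting at ψ = 0.67:
  ψ = 0.670: g = -0.2784, g' = -1.163 → ψ = 0.431
  ψ = 0.431: g = -0.0470, g' = -0.840 → ψ = 0.375
  ψ = 0.375: g = -0.0008, g' = -0.814 → ψ = 0.374
Converged at ψ = 0.374.

two-phase, V/F = 0.374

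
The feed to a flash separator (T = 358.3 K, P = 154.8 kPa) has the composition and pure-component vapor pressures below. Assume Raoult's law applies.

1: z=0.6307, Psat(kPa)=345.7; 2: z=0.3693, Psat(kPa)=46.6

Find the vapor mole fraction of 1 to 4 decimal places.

Raoult's law: Kᵢ = Pᵢˢᵃᵗ/P = Pᵢˢᵃᵗ/154.8.
  K_1 = 345.7/154.8 = 2.233204, K_2 = 46.6/154.8 = 0.301034
Material balance + equilibrium reduce to Σ zᵢ(Kᵢ−1)/(1+β(Kᵢ−1)) = 0.
g(0) = ΣzᵢKᵢ − 1 = 0.5197 and g(1) = 1 − Σzᵢ/Kᵢ = -0.5092, so a root lies in (0, 1).
Binary case is linear: z₁(K₁−1)(1+β(K₂−1)) + z₂(K₂−1)(1+β(K₁−1)) = 0
⇒ β = [z₁(K₁−1)+z₂(K₂−1)] / [−(K₁−1)(K₂−1)] = 0.51965/0.86197 = 0.6029
Compositions from xᵢ = zᵢ/(1+β(Kᵢ−1)), yᵢ = Kᵢxᵢ:
  1: x = 0.3618, y = 0.8079
  2: x = 0.6382, y = 0.1921

y_1 = 0.8079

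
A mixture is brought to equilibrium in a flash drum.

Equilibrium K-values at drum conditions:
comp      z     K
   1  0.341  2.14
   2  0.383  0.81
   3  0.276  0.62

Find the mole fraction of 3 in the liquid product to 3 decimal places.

x_3 = 0.367

Let ψ = V/F and solve Σ zᵢ(Kᵢ−1)/(1+ψ(Kᵢ−1)) = 0.
Check two-phase: ΣzᵢKᵢ = 1.211 > 1 and Σzᵢ/Kᵢ = 1.077 > 1, so g(0) = 0.211 > 0 and g(1) = -0.077 < 0.
Newton–Raphson from ψ = 0.31:
  ψ = 0.310: g = 0.0910, g' = -0.309 → ψ = 0.605
  ψ = 0.605: g = 0.0117, g' = -0.240 → ψ = 0.654
Converged at ψ = 0.654.
Compositions from xᵢ = zᵢ/(1+ψ(Kᵢ−1)), yᵢ = Kᵢxᵢ:
  1: x = 0.195, y = 0.418
  2: x = 0.437, y = 0.354
  3: x = 0.367, y = 0.228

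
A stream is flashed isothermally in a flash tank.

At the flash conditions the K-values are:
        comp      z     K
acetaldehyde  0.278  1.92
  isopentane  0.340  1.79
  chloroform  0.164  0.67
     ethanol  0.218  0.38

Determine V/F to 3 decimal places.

V/F = 0.741

Material balance + equilibrium reduce to Σ zᵢ(Kᵢ−1)/(1+V/F(Kᵢ−1)) = 0.
Check two-phase: ΣzᵢKᵢ = 1.335 > 1 and Σzᵢ/Kᵢ = 1.153 > 1, so g(0) = 0.335 > 0 and g(1) = -0.153 < 0.
Iterate (Newton) starting at V/F = 0.5:
  V/F = 0.500: g = 0.1070, g' = -0.421 → V/F = 0.754
  V/F = 0.754: g = -0.0066, g' = -0.493 → V/F = 0.741
Converged at V/F = 0.741.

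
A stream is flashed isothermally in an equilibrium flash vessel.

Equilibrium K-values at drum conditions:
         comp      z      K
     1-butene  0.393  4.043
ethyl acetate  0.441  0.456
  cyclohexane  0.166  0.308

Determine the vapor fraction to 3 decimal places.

Rachford–Rice: g(ψ) = Σ zᵢ(Kᵢ−1)/(1+ψ(Kᵢ−1)) = 0.
Check two-phase: ΣzᵢKᵢ = 1.841 > 1 and Σzᵢ/Kᵢ = 1.603 > 1, so g(0) = 0.841 > 0 and g(1) = -0.603 < 0.
Newton iteration, ψ⁰ = 0.5:
  ψ = 0.500: g = -0.0309, g' = -1.004 → ψ = 0.469
  ψ = 0.469: g = 0.0003, g' = -1.027 → ψ = 0.470
Converged at ψ = 0.470.

ψ = 0.470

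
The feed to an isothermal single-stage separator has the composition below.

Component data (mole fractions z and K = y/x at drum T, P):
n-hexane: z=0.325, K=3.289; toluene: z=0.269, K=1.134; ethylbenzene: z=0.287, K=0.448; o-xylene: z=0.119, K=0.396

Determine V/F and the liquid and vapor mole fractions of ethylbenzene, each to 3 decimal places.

V/F = 0.595, x_ethylbenzene = 0.428, y_ethylbenzene = 0.192

Material balance + equilibrium reduce to Σ zᵢ(Kᵢ−1)/(1+V/F(Kᵢ−1)) = 0.
Feasibility: ΣzᵢKᵢ = 1.550, Σzᵢ/Kᵢ = 1.277 — both > 1, two phases present.
Newton iteration, V/F⁰ = 0.66:
  V/F = 0.660: g = -0.0393, g' = -0.611 → V/F = 0.596
  V/F = 0.596: g = -0.0001, g' = -0.609 → V/F = 0.595
Converged at V/F = 0.595.
Compositions from xᵢ = zᵢ/(1+V/F(Kᵢ−1)), yᵢ = Kᵢxᵢ:
  n-hexane: x = 0.138, y = 0.452
  toluene: x = 0.249, y = 0.283
  ethylbenzene: x = 0.428, y = 0.192
  o-xylene: x = 0.186, y = 0.074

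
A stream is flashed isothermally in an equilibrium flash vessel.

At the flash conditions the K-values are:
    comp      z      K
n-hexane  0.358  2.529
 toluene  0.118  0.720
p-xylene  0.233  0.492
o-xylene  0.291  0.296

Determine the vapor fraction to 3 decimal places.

ψ = 0.218

Let ψ = V/F and solve Σ zᵢ(Kᵢ−1)/(1+ψ(Kᵢ−1)) = 0.
Feasibility: ΣzᵢKᵢ = 1.191, Σzᵢ/Kᵢ = 1.762 — both > 1, two phases present.
Newton iteration, ψ⁰ = 0.5:
  ψ = 0.500: g = -0.2030, g' = -0.733 → ψ = 0.223
  ψ = 0.223: g = -0.0035, g' = -0.755 → ψ = 0.218
Converged at ψ = 0.218.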